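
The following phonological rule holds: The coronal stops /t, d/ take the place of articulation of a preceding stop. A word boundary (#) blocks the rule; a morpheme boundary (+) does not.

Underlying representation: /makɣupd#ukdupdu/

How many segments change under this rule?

3

/d/ after /p/ (labial) → [b]
/d/ after /k/ (velar) → [g]
/d/ after /p/ (labial) → [b]
3 segments change.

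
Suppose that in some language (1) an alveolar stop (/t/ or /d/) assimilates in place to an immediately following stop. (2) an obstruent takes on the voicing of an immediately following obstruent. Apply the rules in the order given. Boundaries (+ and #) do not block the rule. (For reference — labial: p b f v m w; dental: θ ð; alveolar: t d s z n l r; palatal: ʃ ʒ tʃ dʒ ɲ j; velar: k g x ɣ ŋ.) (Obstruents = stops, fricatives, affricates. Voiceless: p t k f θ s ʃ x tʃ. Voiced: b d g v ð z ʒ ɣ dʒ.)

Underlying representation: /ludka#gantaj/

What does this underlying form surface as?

[lukka#gantaj]

Rule 1: /d/ before /k/ (velar) → [g]
After rule 1: lugka#gantaj
Rule 2: /g/ before /k/ (voiceless) → [k]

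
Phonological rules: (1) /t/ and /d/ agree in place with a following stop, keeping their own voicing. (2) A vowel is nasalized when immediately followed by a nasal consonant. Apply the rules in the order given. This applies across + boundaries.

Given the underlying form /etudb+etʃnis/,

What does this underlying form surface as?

Rule 1: /d/ before /b/ (labial) → [b]
After rule 1: etubb+etʃnis
Rule 2: no segment meets the rule's conditions; no change.

[etubb+etʃnis]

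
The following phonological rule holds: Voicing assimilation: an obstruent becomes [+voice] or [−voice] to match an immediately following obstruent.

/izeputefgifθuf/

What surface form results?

[izeputevgifθuf]

/f/ before /g/ (voiced) → [v]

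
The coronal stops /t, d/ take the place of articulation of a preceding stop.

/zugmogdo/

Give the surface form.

/d/ after /g/ (velar) → [g]

[zugmoggo]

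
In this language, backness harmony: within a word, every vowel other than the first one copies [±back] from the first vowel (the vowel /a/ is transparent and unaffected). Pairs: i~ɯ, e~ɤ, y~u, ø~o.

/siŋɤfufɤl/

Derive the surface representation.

/ɤ/ harmonizes with /i/ ([-back]) → [e]
/u/ harmonizes with /i/ ([-back]) → [y]
/ɤ/ harmonizes with /i/ ([-back]) → [e]

[siŋefyfel]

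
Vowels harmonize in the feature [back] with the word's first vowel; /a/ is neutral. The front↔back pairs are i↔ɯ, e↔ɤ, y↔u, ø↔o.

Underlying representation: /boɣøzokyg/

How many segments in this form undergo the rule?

2

/ø/ harmonizes with /o/ ([+back]) → [o]
/y/ harmonizes with /o/ ([+back]) → [u]
2 segments change.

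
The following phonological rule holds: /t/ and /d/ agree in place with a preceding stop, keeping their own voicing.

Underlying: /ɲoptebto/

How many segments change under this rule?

/t/ after /p/ (labial) → [p]
/t/ after /b/ (labial) → [p]
2 segments change.

2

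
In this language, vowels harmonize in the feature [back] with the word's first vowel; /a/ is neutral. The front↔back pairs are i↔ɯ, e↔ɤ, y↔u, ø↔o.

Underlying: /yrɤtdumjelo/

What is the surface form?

[yretdymjelø]

/ɤ/ harmonizes with /y/ ([-back]) → [e]
/u/ harmonizes with /y/ ([-back]) → [y]
/o/ harmonizes with /y/ ([-back]) → [ø]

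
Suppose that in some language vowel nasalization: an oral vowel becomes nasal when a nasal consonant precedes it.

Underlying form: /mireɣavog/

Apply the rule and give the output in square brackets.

[mĩreɣavog]

/i/ after nasal /m/ → [ĩ]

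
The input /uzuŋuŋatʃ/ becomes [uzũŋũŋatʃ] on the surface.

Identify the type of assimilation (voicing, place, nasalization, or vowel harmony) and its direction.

nasalization, regressive

/u/→[ũ] /u/→[ũ].
Each target copies a feature from the following segment, so the direction is regressive.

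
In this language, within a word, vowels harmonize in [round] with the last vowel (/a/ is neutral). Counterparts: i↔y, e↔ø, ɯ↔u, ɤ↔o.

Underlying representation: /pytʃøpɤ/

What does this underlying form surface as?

[pitʃepɤ]

/y/ harmonizes with /ɤ/ ([-round]) → [i]
/ø/ harmonizes with /ɤ/ ([-round]) → [e]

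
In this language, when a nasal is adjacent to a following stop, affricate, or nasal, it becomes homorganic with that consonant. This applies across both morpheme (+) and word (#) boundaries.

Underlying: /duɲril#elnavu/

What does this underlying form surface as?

[duɲril#elnavu]

no segment meets the rule's conditions; no change.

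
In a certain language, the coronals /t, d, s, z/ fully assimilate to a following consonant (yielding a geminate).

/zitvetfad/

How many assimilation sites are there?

/t/ before /v/ → [v] (total assimilation)
/t/ before /f/ → [f] (total assimilation)
2 segments change.

2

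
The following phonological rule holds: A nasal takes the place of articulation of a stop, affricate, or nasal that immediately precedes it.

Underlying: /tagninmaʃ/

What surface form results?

[tagŋinnaʃ]

/n/ after /g/ (velar) → [ŋ]
/m/ after /n/ (alveolar) → [n]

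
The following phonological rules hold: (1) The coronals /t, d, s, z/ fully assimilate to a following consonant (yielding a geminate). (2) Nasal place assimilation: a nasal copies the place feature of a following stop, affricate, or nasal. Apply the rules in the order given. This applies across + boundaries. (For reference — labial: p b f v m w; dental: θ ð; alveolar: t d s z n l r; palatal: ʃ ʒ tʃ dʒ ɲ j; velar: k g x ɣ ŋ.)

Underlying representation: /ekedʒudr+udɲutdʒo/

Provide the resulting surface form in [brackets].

[ekedʒurr+uɲɲudʒdʒo]

Rule 1: /d/ before /r/ → [r] (total assimilation)
Rule 1: /d/ before /ɲ/ → [ɲ] (total assimilation)
Rule 1: /t/ before /dʒ/ → [dʒ] (total assimilation)
After rule 1: ekedʒurr+uɲɲudʒdʒo
Rule 2: no segment meets the rule's conditions; no change.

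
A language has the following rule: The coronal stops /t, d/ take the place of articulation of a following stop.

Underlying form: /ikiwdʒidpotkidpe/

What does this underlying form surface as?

[ikiwdʒibpokkibpe]

/d/ before /p/ (labial) → [b]
/t/ before /k/ (velar) → [k]
/d/ before /p/ (labial) → [b]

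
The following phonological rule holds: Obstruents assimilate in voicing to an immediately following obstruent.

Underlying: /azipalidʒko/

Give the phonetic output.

/dʒ/ before /k/ (voiceless) → [tʃ]

[azipalitʃko]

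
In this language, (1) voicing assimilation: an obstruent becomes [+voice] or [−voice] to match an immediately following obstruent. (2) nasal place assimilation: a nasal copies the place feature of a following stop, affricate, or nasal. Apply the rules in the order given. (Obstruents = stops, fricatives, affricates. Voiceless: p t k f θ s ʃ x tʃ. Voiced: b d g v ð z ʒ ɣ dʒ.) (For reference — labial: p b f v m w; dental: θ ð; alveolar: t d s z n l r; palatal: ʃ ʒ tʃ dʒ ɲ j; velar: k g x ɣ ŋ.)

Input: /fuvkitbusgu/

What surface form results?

[fufkidbuzgu]

Rule 1: /v/ before /k/ (voiceless) → [f]
Rule 1: /t/ before /b/ (voiced) → [d]
Rule 1: /s/ before /g/ (voiced) → [z]
After rule 1: fufkidbuzgu
Rule 2: no segment meets the rule's conditions; no change.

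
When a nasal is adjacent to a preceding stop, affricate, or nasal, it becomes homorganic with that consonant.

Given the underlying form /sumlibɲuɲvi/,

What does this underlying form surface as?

[sumlibmuɲvi]

/ɲ/ after /b/ (labial) → [m]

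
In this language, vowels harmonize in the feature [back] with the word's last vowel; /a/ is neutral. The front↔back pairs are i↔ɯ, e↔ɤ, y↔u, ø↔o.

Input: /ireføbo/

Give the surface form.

[ɯrɤfobo]

/i/ harmonizes with /o/ ([+back]) → [ɯ]
/e/ harmonizes with /o/ ([+back]) → [ɤ]
/ø/ harmonizes with /o/ ([+back]) → [o]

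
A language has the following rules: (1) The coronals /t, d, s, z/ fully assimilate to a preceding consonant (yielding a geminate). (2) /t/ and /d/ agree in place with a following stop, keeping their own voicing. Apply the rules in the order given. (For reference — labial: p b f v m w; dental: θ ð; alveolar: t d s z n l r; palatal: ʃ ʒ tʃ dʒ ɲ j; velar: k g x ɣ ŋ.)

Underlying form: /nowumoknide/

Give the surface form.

Rule 1: no segment meets the rule's conditions; no change.
After rule 1: nowumoknide
Rule 2: no segment meets the rule's conditions; no change.

[nowumoknide]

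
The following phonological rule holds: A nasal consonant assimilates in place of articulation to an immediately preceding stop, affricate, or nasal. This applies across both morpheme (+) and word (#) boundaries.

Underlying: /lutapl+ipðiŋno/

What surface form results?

/n/ after /ŋ/ (velar) → [ŋ]

[lutapl+ipðiŋŋo]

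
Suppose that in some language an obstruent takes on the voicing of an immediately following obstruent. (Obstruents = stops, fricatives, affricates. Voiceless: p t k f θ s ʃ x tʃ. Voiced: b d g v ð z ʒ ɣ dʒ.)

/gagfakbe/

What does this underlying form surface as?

[gakfagbe]

/g/ before /f/ (voiceless) → [k]
/k/ before /b/ (voiced) → [g]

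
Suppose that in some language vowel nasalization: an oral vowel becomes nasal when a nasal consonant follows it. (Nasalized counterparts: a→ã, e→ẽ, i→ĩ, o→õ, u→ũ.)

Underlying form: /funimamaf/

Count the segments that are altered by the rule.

3

/u/ before nasal /n/ → [ũ]
/i/ before nasal /m/ → [ĩ]
/a/ before nasal /m/ → [ã]
3 segments change.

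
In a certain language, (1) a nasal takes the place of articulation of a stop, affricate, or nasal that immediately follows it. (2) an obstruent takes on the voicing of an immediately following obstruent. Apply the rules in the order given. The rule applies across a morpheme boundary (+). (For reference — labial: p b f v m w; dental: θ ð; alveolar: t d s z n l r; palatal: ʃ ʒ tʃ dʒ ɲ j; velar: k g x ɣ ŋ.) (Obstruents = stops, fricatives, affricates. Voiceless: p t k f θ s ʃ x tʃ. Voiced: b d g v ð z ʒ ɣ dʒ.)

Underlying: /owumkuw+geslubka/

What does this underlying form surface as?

[owuŋkuw+geslupka]

Rule 1: /m/ before /k/ (velar) → [ŋ]
After rule 1: owuŋkuw+geslubka
Rule 2: /b/ before /k/ (voiceless) → [p]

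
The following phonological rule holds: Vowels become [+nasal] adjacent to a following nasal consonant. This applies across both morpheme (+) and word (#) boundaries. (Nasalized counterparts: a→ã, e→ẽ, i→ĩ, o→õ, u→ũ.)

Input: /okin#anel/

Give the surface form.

[okĩn#ãnel]

/i/ before nasal /n/ → [ĩ]
/a/ before nasal /n/ → [ã]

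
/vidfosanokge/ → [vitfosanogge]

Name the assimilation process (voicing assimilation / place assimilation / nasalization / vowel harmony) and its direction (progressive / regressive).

/d/→[t] /k/→[g].
Each target copies a feature from the following segment, so the direction is regressive.

voicing assimilation, regressive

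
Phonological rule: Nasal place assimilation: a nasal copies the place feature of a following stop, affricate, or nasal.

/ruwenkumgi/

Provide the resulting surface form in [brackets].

/n/ before /k/ (velar) → [ŋ]
/m/ before /g/ (velar) → [ŋ]

[ruweŋkuŋgi]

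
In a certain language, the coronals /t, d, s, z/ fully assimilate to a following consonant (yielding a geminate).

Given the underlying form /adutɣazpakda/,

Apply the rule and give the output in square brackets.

/t/ before /ɣ/ → [ɣ] (total assimilation)
/z/ before /p/ → [p] (total assimilation)

[aduɣɣappakda]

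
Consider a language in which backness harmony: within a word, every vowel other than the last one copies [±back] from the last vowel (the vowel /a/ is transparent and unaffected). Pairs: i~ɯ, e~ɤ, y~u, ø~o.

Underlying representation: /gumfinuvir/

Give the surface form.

[gymfinyvir]

/u/ harmonizes with /i/ ([-back]) → [y]
/u/ harmonizes with /i/ ([-back]) → [y]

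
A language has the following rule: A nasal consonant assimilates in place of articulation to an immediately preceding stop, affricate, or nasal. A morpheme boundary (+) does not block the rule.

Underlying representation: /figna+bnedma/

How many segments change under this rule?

/n/ after /g/ (velar) → [ŋ]
/n/ after /b/ (labial) → [m]
/m/ after /d/ (alveolar) → [n]
3 segments change.

3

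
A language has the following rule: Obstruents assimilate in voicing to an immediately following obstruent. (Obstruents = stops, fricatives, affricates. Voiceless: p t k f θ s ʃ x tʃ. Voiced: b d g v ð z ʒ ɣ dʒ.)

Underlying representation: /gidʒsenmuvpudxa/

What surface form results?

[gitʃsenmufputxa]

/dʒ/ before /s/ (voiceless) → [tʃ]
/v/ before /p/ (voiceless) → [f]
/d/ before /x/ (voiceless) → [t]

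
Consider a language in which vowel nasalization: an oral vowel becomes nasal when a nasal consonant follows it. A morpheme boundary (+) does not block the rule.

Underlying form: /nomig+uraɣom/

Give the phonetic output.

[nõmig+uraɣõm]

/o/ before nasal /m/ → [õ]
/o/ before nasal /m/ → [õ]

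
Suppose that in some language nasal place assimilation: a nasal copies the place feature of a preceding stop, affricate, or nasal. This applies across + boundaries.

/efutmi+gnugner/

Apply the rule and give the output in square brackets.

[efutni+gŋugŋer]

/m/ after /t/ (alveolar) → [n]
/n/ after /g/ (velar) → [ŋ]
/n/ after /g/ (velar) → [ŋ]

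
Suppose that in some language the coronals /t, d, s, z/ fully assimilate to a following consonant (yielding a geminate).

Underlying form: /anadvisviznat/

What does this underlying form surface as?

[anavvivvinnat]

/d/ before /v/ → [v] (total assimilation)
/s/ before /v/ → [v] (total assimilation)
/z/ before /n/ → [n] (total assimilation)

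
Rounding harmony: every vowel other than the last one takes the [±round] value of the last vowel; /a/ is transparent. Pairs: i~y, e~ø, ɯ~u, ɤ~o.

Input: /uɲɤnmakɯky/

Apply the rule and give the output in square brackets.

/ɤ/ harmonizes with /y/ ([+round]) → [o]
/ɯ/ harmonizes with /y/ ([+round]) → [u]

[uɲonmakuky]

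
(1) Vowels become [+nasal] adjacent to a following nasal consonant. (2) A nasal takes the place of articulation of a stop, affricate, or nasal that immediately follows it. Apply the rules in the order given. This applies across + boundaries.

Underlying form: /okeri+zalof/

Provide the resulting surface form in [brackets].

[okeri+zalof]

Rule 1: no segment meets the rule's conditions; no change.
After rule 1: okeri+zalof
Rule 2: no segment meets the rule's conditions; no change.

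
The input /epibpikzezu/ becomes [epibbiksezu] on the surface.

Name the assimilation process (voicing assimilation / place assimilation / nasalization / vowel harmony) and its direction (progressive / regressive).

voicing assimilation, progressive

/p/→[b] /z/→[s].
Each target copies a feature from the preceding segment, so the direction is progressive.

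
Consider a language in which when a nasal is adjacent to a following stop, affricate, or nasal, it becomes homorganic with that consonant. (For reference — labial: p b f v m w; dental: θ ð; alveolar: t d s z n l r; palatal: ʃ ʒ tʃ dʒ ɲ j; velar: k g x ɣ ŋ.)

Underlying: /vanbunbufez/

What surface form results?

[vambumbufez]

/n/ before /b/ (labial) → [m]
/n/ before /b/ (labial) → [m]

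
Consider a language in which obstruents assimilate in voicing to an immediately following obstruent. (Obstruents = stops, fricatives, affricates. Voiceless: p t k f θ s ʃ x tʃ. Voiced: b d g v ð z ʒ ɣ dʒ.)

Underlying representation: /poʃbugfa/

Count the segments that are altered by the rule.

2

/ʃ/ before /b/ (voiced) → [ʒ]
/g/ before /f/ (voiceless) → [k]
2 segments change.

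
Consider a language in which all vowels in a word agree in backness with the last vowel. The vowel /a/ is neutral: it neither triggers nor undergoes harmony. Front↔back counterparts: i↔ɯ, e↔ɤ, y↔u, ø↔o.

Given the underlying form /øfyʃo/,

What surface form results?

[ofuʃo]

/ø/ harmonizes with /o/ ([+back]) → [o]
/y/ harmonizes with /o/ ([+back]) → [u]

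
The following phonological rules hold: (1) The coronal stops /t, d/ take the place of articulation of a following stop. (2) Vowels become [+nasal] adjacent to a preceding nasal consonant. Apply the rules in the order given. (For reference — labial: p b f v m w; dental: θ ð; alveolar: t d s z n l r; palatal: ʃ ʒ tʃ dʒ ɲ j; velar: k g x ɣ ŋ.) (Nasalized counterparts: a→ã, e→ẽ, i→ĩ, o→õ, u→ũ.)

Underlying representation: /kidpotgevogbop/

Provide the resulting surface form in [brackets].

[kibpokgevogbop]

Rule 1: /d/ before /p/ (labial) → [b]
Rule 1: /t/ before /g/ (velar) → [k]
After rule 1: kibpokgevogbop
Rule 2: no segment meets the rule's conditions; no change.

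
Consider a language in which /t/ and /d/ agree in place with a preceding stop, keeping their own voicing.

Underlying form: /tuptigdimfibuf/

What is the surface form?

/t/ after /p/ (labial) → [p]
/d/ after /g/ (velar) → [g]

[tuppiggimfibuf]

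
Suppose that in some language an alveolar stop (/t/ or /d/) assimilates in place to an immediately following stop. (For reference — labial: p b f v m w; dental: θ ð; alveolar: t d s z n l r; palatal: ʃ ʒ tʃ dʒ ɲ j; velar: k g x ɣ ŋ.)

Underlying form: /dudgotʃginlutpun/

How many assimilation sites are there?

/d/ before /g/ (velar) → [g]
/t/ before /p/ (labial) → [p]
2 segments change.

2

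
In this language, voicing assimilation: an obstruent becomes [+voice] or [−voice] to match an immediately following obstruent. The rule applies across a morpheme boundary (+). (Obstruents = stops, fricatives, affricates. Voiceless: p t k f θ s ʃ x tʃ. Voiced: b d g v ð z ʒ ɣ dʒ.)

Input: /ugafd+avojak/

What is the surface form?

/f/ before /d/ (voiced) → [v]

[ugavd+avojak]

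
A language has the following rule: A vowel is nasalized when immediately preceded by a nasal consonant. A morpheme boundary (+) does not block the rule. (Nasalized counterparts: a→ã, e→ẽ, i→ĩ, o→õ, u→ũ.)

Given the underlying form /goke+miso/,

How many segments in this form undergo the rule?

/i/ after nasal /m/ → [ĩ]
1 segment changes.

1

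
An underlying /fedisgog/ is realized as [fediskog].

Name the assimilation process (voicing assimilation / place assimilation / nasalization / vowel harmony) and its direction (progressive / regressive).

/g/→[k].
Each target copies a feature from the preceding segment, so the direction is progressive.

voicing assimilation, progressive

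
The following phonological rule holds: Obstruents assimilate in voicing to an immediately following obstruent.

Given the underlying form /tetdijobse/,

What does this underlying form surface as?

/t/ before /d/ (voiced) → [d]
/b/ before /s/ (voiceless) → [p]

[teddijopse]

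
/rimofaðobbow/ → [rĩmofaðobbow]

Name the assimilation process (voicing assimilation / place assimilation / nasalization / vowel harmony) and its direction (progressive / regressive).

nasalization, regressive

/i/→[ĩ].
Each target copies a feature from the following segment, so the direction is regressive.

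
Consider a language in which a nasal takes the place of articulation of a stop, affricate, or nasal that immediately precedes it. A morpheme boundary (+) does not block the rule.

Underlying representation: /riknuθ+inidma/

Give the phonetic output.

[rikŋuθ+inidna]

/n/ after /k/ (velar) → [ŋ]
/m/ after /d/ (alveolar) → [n]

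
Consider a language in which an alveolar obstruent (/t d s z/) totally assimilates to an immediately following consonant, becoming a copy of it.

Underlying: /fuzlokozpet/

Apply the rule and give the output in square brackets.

[fullokoppet]

/z/ before /l/ → [l] (total assimilation)
/z/ before /p/ → [p] (total assimilation)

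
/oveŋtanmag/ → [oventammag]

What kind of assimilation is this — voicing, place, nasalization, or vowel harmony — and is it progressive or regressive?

place assimilation, regressive

/ŋ/→[n] /n/→[m].
Each target copies a feature from the following segment, so the direction is regressive.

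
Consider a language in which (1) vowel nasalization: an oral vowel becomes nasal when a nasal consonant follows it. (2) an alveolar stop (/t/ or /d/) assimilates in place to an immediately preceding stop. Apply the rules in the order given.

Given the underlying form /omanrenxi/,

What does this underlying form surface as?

Rule 1: /o/ before nasal /m/ → [õ]
Rule 1: /a/ before nasal /n/ → [ã]
Rule 1: /e/ before nasal /n/ → [ẽ]
After rule 1: õmãnrẽnxi
Rule 2: no segment meets the rule's conditions; no change.

[õmãnrẽnxi]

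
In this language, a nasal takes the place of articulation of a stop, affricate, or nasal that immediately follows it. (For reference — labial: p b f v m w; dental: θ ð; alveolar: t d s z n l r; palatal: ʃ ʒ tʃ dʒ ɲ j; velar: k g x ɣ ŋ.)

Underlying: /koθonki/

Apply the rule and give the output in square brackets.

/n/ before /k/ (velar) → [ŋ]

[koθoŋki]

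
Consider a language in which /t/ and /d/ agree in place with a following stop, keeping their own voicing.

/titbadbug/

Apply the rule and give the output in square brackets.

[tipbabbug]

/t/ before /b/ (labial) → [p]
/d/ before /b/ (labial) → [b]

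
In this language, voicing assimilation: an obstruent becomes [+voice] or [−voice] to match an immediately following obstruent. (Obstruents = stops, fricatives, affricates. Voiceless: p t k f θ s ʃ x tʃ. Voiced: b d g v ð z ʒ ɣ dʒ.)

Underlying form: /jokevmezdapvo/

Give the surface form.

/p/ before /v/ (voiced) → [b]

[jokevmezdabvo]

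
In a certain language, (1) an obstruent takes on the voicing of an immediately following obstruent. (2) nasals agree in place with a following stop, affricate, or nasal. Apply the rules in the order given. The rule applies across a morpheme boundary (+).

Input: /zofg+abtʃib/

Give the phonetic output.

[zovg+aptʃib]

Rule 1: /f/ before /g/ (voiced) → [v]
Rule 1: /b/ before /tʃ/ (voiceless) → [p]
After rule 1: zovg+aptʃib
Rule 2: no segment meets the rule's conditions; no change.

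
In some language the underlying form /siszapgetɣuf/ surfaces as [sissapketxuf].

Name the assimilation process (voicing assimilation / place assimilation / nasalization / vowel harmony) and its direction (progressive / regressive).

/z/→[s] /g/→[k] /ɣ/→[x].
Each target copies a feature from the preceding segment, so the direction is progressive.

voicing assimilation, progressive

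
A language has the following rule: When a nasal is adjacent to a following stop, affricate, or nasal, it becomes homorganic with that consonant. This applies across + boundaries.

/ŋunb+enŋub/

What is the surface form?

[ŋumb+eŋŋub]

/n/ before /b/ (labial) → [m]
/n/ before /ŋ/ (velar) → [ŋ]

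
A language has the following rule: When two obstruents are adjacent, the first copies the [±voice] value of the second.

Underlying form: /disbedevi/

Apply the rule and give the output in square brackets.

[dizbedevi]

/s/ before /b/ (voiced) → [z]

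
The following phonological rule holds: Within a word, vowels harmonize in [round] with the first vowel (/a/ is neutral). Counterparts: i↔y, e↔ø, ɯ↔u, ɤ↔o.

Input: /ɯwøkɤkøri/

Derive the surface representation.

[ɯwekɤkeri]

/ø/ harmonizes with /ɯ/ ([-round]) → [e]
/ø/ harmonizes with /ɯ/ ([-round]) → [e]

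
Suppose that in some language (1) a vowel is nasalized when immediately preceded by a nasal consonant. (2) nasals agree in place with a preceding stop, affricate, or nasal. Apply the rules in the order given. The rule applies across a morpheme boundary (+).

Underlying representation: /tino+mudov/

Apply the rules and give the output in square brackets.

Rule 1: /o/ after nasal /n/ → [õ]
Rule 1: /u/ after nasal /m/ → [ũ]
After rule 1: tinõ+mũdov
Rule 2: no segment meets the rule's conditions; no change.

[tinõ+mũdov]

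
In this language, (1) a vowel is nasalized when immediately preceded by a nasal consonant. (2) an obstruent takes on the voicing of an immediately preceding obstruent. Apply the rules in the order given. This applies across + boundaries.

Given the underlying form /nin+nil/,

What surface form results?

Rule 1: /i/ after nasal /n/ → [ĩ]
Rule 1: /i/ after nasal /n/ → [ĩ]
After rule 1: nĩn+nĩl
Rule 2: no segment meets the rule's conditions; no change.

[nĩn+nĩl]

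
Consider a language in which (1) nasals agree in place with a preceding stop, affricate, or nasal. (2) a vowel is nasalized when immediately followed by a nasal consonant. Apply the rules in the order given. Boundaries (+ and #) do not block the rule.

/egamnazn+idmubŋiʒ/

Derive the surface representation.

[egãmmazn+idnubmiʒ]

Rule 1: /n/ after /m/ (labial) → [m]
Rule 1: /m/ after /d/ (alveolar) → [n]
Rule 1: /ŋ/ after /b/ (labial) → [m]
After rule 1: egammazn+idnubmiʒ
Rule 2: /a/ before nasal /m/ → [ã]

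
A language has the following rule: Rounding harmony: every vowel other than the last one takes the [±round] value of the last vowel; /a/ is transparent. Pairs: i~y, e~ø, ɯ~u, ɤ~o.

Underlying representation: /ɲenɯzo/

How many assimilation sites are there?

2

/e/ harmonizes with /o/ ([+round]) → [ø]
/ɯ/ harmonizes with /o/ ([+round]) → [u]
2 segments change.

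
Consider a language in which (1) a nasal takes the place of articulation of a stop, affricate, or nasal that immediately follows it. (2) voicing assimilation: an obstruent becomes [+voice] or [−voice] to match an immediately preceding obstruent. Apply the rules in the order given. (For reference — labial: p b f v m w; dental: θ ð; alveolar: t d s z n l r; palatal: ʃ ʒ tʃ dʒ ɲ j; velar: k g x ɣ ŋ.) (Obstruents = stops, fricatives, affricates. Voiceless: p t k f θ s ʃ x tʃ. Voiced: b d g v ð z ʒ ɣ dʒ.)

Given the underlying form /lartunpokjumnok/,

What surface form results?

[lartumpokjunnok]

Rule 1: /n/ before /p/ (labial) → [m]
Rule 1: /m/ before /n/ (alveolar) → [n]
After rule 1: lartumpokjunnok
Rule 2: no segment meets the rule's conditions; no change.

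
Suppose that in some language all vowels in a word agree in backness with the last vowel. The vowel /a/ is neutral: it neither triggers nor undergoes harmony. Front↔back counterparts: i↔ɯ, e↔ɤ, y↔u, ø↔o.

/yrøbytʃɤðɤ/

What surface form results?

[urobutʃɤðɤ]

/y/ harmonizes with /ɤ/ ([+back]) → [u]
/ø/ harmonizes with /ɤ/ ([+back]) → [o]
/y/ harmonizes with /ɤ/ ([+back]) → [u]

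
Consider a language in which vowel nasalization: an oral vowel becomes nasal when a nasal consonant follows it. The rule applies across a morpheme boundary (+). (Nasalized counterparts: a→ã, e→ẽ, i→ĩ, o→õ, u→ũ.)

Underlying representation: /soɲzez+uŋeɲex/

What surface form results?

/o/ before nasal /ɲ/ → [õ]
/u/ before nasal /ŋ/ → [ũ]
/e/ before nasal /ɲ/ → [ẽ]

[sõɲzez+ũŋẽɲex]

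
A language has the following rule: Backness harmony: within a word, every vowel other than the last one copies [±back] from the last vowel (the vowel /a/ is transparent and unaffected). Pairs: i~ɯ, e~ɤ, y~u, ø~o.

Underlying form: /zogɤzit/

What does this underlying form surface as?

/o/ harmonizes with /i/ ([-back]) → [ø]
/ɤ/ harmonizes with /i/ ([-back]) → [e]

[zøgezit]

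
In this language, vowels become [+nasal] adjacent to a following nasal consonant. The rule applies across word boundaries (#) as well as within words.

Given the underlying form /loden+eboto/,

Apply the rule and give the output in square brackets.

/e/ before nasal /n/ → [ẽ]

[lodẽn+eboto]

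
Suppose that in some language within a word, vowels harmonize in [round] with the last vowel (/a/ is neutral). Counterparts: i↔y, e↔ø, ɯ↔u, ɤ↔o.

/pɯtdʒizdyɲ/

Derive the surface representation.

/ɯ/ harmonizes with /y/ ([+round]) → [u]
/i/ harmonizes with /y/ ([+round]) → [y]

[putdʒyzdyɲ]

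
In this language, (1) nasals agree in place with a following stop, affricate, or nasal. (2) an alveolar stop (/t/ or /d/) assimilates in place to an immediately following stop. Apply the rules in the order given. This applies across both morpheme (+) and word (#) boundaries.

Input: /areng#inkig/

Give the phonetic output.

[areŋg#iŋkig]

Rule 1: /n/ before /g/ (velar) → [ŋ]
Rule 1: /n/ before /k/ (velar) → [ŋ]
After rule 1: areŋg#iŋkig
Rule 2: no segment meets the rule's conditions; no change.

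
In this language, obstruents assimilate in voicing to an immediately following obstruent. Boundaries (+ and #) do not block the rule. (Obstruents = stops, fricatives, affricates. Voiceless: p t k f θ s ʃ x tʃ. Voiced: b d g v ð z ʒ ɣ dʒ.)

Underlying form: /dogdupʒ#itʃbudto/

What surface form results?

/p/ before /ʒ/ (voiced) → [b]
/tʃ/ before /b/ (voiced) → [dʒ]
/d/ before /t/ (voiceless) → [t]

[dogdubʒ#idʒbutto]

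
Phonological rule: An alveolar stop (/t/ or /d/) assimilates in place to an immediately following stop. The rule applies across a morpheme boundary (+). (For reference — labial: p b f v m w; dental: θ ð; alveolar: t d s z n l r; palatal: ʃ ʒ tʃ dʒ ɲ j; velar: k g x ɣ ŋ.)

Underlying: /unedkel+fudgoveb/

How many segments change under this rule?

2

/d/ before /k/ (velar) → [g]
/d/ before /g/ (velar) → [g]
2 segments change.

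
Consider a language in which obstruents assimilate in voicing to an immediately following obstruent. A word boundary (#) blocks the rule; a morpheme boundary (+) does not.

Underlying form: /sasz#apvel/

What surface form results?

/s/ before /z/ (voiced) → [z]
/p/ before /v/ (voiced) → [b]

[sazz#abvel]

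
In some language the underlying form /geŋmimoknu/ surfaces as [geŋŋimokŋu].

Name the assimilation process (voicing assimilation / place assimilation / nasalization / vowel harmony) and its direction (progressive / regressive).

place assimilation, progressive

/m/→[ŋ] /n/→[ŋ].
Each target copies a feature from the preceding segment, so the direction is progressive.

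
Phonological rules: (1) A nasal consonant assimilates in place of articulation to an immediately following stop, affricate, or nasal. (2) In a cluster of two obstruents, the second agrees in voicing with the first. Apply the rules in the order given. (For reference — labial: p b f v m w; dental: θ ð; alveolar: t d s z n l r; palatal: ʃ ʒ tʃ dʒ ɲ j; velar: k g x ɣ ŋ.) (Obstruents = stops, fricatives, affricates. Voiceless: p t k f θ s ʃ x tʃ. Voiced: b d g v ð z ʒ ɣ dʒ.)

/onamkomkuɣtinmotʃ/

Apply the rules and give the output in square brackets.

Rule 1: /m/ before /k/ (velar) → [ŋ]
Rule 1: /m/ before /k/ (velar) → [ŋ]
Rule 1: /n/ before /m/ (labial) → [m]
After rule 1: onaŋkoŋkuɣtimmotʃ
Rule 2: /t/ after /ɣ/ (voiced) → [d]

[onaŋkoŋkuɣdimmotʃ]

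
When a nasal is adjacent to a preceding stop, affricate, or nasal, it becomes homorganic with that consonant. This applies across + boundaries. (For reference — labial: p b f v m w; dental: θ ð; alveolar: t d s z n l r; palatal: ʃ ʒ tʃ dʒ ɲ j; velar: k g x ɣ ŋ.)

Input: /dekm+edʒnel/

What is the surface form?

/m/ after /k/ (velar) → [ŋ]
/n/ after /dʒ/ (palatal) → [ɲ]

[dekŋ+edʒɲel]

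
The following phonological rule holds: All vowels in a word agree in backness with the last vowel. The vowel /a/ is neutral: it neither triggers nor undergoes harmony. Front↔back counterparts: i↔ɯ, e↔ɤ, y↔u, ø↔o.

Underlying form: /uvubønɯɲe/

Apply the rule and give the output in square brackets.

/u/ harmonizes with /e/ ([-back]) → [y]
/u/ harmonizes with /e/ ([-back]) → [y]
/ɯ/ harmonizes with /e/ ([-back]) → [i]

[yvybøniɲe]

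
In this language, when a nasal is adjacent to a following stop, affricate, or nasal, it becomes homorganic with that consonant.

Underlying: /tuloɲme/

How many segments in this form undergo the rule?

1

/ɲ/ before /m/ (labial) → [m]
1 segment changes.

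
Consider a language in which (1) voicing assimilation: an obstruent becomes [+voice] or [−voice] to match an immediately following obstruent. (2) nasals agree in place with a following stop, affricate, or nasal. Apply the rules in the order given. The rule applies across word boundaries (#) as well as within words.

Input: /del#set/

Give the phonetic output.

Rule 1: no segment meets the rule's conditions; no change.
After rule 1: del#set
Rule 2: no segment meets the rule's conditions; no change.

[del#set]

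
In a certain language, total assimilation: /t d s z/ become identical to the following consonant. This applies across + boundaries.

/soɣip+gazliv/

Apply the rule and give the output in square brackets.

/z/ before /l/ → [l] (total assimilation)

[soɣip+galliv]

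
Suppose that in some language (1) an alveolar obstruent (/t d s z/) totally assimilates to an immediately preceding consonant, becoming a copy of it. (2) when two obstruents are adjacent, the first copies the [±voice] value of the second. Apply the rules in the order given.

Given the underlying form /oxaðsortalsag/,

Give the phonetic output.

Rule 1: /s/ after /ð/ → [ð] (total assimilation)
Rule 1: /t/ after /r/ → [r] (total assimilation)
Rule 1: /s/ after /l/ → [l] (total assimilation)
After rule 1: oxaððorrallag
Rule 2: no segment meets the rule's conditions; no change.

[oxaððorrallag]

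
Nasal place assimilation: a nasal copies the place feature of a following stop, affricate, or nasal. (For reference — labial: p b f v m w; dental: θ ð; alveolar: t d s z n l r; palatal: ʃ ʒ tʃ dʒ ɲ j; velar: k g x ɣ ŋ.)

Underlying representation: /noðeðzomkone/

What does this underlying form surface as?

[noðeðzoŋkone]

/m/ before /k/ (velar) → [ŋ]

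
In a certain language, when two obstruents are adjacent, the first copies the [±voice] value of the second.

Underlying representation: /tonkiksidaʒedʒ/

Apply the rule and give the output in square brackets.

[tonkiksidaʒedʒ]

no segment meets the rule's conditions; no change.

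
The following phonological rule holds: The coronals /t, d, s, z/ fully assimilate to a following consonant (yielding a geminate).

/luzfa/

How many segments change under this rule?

/z/ before /f/ → [f] (total assimilation)
1 segment changes.

1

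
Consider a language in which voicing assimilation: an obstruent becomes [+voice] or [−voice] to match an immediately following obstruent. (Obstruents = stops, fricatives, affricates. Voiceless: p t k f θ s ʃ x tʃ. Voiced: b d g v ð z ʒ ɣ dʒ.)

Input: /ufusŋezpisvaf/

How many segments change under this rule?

/z/ before /p/ (voiceless) → [s]
/s/ before /v/ (voiced) → [z]
2 segments change.

2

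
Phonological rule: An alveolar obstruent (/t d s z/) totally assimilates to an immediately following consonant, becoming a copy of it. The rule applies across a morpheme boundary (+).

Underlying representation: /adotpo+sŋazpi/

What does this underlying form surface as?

[adoppo+ŋŋappi]

/t/ before /p/ → [p] (total assimilation)
/s/ before /ŋ/ → [ŋ] (total assimilation)
/z/ before /p/ → [p] (total assimilation)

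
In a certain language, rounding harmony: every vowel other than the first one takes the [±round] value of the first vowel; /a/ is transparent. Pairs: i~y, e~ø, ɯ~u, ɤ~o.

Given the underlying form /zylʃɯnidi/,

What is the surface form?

/ɯ/ harmonizes with /y/ ([+round]) → [u]
/i/ harmonizes with /y/ ([+round]) → [y]
/i/ harmonizes with /y/ ([+round]) → [y]

[zylʃunydy]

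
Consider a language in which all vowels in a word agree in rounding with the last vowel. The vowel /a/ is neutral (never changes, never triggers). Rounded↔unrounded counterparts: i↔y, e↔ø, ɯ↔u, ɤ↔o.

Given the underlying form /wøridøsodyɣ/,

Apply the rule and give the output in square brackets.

[wørydøsodyɣ]

/i/ harmonizes with /y/ ([+round]) → [y]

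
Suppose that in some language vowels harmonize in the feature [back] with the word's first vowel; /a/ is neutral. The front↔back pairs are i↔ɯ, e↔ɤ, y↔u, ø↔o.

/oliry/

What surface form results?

[olɯru]

/i/ harmonizes with /o/ ([+back]) → [ɯ]
/y/ harmonizes with /o/ ([+back]) → [u]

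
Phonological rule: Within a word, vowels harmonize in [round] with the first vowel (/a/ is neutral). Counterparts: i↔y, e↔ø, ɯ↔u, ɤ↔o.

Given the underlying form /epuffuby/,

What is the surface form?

[epɯffɯbi]

/u/ harmonizes with /e/ ([-round]) → [ɯ]
/u/ harmonizes with /e/ ([-round]) → [ɯ]
/y/ harmonizes with /e/ ([-round]) → [i]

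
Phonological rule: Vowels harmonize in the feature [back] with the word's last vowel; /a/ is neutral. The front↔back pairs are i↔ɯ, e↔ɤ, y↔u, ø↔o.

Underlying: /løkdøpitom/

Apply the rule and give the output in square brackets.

[lokdopɯtom]

/ø/ harmonizes with /o/ ([+back]) → [o]
/ø/ harmonizes with /o/ ([+back]) → [o]
/i/ harmonizes with /o/ ([+back]) → [ɯ]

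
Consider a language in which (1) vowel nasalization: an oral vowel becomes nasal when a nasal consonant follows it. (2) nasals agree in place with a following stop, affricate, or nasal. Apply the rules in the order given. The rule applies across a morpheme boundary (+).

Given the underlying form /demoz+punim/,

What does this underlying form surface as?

Rule 1: /e/ before nasal /m/ → [ẽ]
Rule 1: /u/ before nasal /n/ → [ũ]
Rule 1: /i/ before nasal /m/ → [ĩ]
After rule 1: dẽmoz+pũnĩm
Rule 2: no segment meets the rule's conditions; no change.

[dẽmoz+pũnĩm]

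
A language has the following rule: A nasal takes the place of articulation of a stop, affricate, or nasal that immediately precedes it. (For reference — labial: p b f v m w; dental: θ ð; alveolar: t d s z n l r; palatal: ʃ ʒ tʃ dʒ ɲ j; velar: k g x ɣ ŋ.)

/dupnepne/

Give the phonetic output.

/n/ after /p/ (labial) → [m]
/n/ after /p/ (labial) → [m]

[dupmepme]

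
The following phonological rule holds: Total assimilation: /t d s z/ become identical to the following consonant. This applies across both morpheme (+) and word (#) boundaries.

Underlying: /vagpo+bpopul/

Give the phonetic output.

no segment meets the rule's conditions; no change.

[vagpo+bpopul]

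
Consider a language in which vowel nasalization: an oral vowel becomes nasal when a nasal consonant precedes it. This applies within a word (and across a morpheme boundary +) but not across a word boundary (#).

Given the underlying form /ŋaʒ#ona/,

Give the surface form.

[ŋãʒ#onã]

/a/ after nasal /ŋ/ → [ã]
/a/ after nasal /n/ → [ã]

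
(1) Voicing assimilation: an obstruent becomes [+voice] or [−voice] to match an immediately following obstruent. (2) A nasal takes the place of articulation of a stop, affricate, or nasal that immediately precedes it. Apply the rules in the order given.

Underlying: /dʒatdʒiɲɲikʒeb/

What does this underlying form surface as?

[dʒaddʒiɲɲigʒeb]

Rule 1: /t/ before /dʒ/ (voiced) → [d]
Rule 1: /k/ before /ʒ/ (voiced) → [g]
After rule 1: dʒaddʒiɲɲigʒeb
Rule 2: no segment meets the rule's conditions; no change.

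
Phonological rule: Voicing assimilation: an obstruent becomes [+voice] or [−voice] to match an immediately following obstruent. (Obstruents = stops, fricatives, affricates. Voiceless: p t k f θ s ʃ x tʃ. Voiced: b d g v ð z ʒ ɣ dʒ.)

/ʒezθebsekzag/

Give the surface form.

/z/ before /θ/ (voiceless) → [s]
/b/ before /s/ (voiceless) → [p]
/k/ before /z/ (voiced) → [g]

[ʒesθepsegzag]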